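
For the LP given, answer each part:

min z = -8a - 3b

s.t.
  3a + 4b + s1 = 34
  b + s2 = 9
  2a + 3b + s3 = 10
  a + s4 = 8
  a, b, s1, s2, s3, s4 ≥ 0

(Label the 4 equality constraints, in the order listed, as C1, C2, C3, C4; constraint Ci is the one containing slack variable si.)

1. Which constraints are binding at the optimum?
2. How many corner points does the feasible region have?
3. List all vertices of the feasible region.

1. C3, b ≥ 0
2. 3
3. (0, 0), (5, 0), (0, 3.333)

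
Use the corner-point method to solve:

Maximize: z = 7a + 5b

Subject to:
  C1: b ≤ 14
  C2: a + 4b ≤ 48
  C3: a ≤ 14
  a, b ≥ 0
Each vertex is the intersection of two constraint boundaries that also satisfies all remaining constraints:
  a = 0 and b = 0 → (0, 0)
  a = 14 and b = 0 → (14, 0)
  a + 4b = 48 and a = 14 → (14, 8.5)
  a + 4b = 48 and a = 0 → (0, 12)

Evaluating z = 7a + 5b at each vertex:
  (0, 0): z = 0
  (14, 0): z = 98
  (14, 8.5): z = 140.5
  (0, 12): z = 60

The maximum is at (14, 8.5) with z = 140.5.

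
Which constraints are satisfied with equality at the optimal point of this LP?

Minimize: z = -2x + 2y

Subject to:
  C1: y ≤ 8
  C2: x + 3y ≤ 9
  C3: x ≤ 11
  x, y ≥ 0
Optimal: x = 9, y = 0
Slack at optimum:
  C1: slack = 8
  C2: slack = 0 (binding)
  C3: slack = 2
  x ≥ 0: x = 9
  y ≥ 0: y = 0 (binding)
Binding constraints: C2, y ≥ 0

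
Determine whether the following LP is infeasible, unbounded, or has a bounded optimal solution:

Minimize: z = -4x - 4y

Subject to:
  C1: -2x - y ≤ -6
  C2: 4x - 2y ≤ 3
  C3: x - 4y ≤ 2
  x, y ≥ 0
Feasible point: (1, 4) satisfies every constraint, so the LP is feasible.
Direction d = (0, 1): for each constraint row a, a·d ≤ 0 —
  (-2)(0) + (-1)(1) = -1 ≤ 0
  (4)(0) + (-2)(1) = -2 ≤ 0
  (1)(0) + (-4)(1) = -4 ≤ 0
and d ≥ 0, so (1, 4) + t·d stays feasible for every t ≥ 0. Along this ray z = -4x - 4y changes by -4 per unit t, so z → −∞.

Unbounded — the objective can decrease without bound over the feasible region.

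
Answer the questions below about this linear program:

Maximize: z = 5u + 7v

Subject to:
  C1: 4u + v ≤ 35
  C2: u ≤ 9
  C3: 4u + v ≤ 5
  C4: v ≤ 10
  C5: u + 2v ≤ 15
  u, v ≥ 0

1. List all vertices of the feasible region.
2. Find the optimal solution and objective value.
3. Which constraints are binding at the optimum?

1. (0, 0), (1.25, 0), (0, 5)
2. u = 0, v = 5, z = 35
3. C3, u ≥ 0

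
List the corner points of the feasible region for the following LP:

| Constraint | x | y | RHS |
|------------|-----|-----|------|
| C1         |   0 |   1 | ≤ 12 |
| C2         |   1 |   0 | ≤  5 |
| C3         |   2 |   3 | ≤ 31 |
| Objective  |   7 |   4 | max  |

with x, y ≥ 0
Each vertex is the intersection of two constraint boundaries that also satisfies all remaining constraints:
  x = 0 and y = 0 → (0, 0)
  x = 5 and y = 0 → (5, 0)
  x = 5 and 2x + 3y = 31 → (5, 7)
  2x + 3y = 31 and x = 0 → (0, 10.33)

Vertices: (0, 0), (5, 0), (5, 7), (0, 10.33)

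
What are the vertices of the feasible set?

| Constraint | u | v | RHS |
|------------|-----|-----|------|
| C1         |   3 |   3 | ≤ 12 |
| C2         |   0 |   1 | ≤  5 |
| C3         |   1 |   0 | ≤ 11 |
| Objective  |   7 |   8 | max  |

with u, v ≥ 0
Each vertex is the intersection of two constraint boundaries that also satisfies all remaining constraints:
  u = 0 and v = 0 → (0, 0)
  3u + 3v = 12 and v = 0 → (4, 0)
  3u + 3v = 12 and u = 0 → (0, 4)

Vertices: (0, 0), (4, 0), (0, 4)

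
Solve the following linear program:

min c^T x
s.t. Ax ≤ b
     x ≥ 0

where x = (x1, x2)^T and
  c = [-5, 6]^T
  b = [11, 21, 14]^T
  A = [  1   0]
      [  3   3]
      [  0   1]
Each vertex is the intersection of two constraint boundaries that also satisfies all remaining constraints:
  x1 = 0 and x2 = 0 → (0, 0)
  3x1 + 3x2 = 21 and x2 = 0 → (7, 0)
  3x1 + 3x2 = 21 and x1 = 0 → (0, 7)

Evaluating z = -5x1 + 6x2 at each vertex:
  (0, 0): z = 0
  (7, 0): z = -35
  (0, 7): z = 42

The minimum is at (7, 0) with z = -35.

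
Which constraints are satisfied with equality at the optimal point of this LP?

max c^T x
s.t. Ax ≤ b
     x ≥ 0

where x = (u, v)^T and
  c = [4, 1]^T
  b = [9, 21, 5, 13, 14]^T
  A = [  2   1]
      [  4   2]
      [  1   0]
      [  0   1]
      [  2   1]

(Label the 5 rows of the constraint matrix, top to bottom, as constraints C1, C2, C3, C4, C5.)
Optimal: u = 4.5, v = 0
Binding: C1, v ≥ 0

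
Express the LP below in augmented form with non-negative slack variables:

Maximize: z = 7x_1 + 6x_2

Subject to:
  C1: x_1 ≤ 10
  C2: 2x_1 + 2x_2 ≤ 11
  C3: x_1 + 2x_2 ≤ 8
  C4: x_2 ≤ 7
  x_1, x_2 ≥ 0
max z = 7x_1 + 6x_2

s.t.
  x_1 + s1 = 10
  2x_1 + 2x_2 + s2 = 11
  x_1 + 2x_2 + s3 = 8
  x_2 + s4 = 7
  x_1, x_2, s1, s2, s3, s4 ≥ 0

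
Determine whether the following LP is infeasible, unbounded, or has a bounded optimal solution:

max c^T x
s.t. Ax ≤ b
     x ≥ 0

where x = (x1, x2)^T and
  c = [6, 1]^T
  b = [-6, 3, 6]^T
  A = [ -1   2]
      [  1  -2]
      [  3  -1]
One constraint requires x1 - 2x2 ≤ 3, while the constraint -x1 + 2x2 ≤ -6 is equivalent to x1 - 2x2 ≥ 6. Together they would need 6 ≤ x1 - 2x2 ≤ 3, which is impossible since 6 > 3. No point satisfies all constraints.

Infeasible — the constraint set is empty.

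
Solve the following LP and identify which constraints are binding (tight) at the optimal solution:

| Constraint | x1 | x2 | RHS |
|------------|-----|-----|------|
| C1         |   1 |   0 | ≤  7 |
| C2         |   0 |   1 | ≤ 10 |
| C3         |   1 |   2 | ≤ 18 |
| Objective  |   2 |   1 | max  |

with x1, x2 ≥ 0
Optimal: x1 = 7, x2 = 5.5
Slack at optimum:
  C1: slack = 0 (binding)
  C2: slack = 4.5
  C3: slack = 0 (binding)
  x1 ≥ 0: x1 = 7
  x2 ≥ 0: x2 = 5.5
Binding constraints: C1, C3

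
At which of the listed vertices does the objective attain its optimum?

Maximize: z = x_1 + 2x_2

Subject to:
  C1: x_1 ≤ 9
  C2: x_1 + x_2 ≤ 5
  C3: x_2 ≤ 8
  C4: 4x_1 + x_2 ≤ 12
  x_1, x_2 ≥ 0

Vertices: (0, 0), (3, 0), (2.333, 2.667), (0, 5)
(0, 5) with z = 10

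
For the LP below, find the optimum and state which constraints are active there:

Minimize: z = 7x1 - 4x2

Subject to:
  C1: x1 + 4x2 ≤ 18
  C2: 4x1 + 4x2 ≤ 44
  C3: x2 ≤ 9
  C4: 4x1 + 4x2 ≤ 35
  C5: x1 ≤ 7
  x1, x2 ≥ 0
Optimal: x1 = 0, x2 = 4.5
Binding: C1, x1 ≥ 0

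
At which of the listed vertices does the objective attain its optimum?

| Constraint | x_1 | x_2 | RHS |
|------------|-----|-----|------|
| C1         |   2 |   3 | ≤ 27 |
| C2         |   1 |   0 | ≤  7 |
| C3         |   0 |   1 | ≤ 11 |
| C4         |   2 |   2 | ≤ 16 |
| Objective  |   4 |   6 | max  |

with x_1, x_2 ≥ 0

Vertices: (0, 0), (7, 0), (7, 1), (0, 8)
(0, 8) with z = 48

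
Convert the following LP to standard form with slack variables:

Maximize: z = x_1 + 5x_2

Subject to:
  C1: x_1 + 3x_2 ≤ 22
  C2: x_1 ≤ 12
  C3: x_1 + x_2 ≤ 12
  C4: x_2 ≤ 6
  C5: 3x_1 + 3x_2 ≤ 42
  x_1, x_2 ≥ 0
max z = x_1 + 5x_2

s.t.
  x_1 + 3x_2 + s1 = 22
  x_1 + s2 = 12
  x_1 + x_2 + s3 = 12
  x_2 + s4 = 6
  3x_1 + 3x_2 + s5 = 42
  x_1, x_2, s1, s2, s3, s4, s5 ≥ 0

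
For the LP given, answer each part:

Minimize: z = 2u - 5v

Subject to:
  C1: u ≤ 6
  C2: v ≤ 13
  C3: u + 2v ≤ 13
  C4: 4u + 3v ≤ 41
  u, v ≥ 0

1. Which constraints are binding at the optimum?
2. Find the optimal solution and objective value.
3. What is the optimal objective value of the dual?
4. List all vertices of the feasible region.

1. C3, u ≥ 0
2. u = 0, v = 6.5, z = -32.5
3. -32.5 (by strong duality, equal to the primal optimum)
4. (0, 0), (6, 0), (6, 3.5), (0, 6.5)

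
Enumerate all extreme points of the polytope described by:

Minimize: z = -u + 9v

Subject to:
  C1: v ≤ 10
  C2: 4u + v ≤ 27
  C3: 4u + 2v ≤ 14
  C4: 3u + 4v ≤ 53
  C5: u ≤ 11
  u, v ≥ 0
Each vertex is the intersection of two constraint boundaries that also satisfies all remaining constraints:
  u = 0 and v = 0 → (0, 0)
  4u + 2v = 14 and v = 0 → (3.5, 0)
  4u + 2v = 14 and u = 0 → (0, 7)

Vertices: (0, 0), (3.5, 0), (0, 7)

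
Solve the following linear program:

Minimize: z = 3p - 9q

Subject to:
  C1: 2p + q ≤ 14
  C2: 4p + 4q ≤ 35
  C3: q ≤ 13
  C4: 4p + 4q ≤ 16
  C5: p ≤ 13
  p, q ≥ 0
Each vertex is the intersection of two constraint boundaries that also satisfies all remaining constraints:
  p = 0 and q = 0 → (0, 0)
  4p + 4q = 16 and q = 0 → (4, 0)
  4p + 4q = 16 and p = 0 → (0, 4)

Evaluating z = 3p - 9q at each vertex:
  (0, 0): z = 0
  (4, 0): z = 12
  (0, 4): z = -36

The minimum is at (0, 4) with z = -36.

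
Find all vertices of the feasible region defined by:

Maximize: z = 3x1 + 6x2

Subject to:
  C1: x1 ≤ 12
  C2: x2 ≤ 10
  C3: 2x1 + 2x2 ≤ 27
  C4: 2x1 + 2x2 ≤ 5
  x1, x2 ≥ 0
Each vertex is the intersection of two constraint boundaries that also satisfies all remaining constraints:
  x1 = 0 and x2 = 0 → (0, 0)
  2x1 + 2x2 = 5 and x2 = 0 → (2.5, 0)
  2x1 + 2x2 = 5 and x1 = 0 → (0, 2.5)

Vertices: (0, 0), (2.5, 0), (0, 2.5)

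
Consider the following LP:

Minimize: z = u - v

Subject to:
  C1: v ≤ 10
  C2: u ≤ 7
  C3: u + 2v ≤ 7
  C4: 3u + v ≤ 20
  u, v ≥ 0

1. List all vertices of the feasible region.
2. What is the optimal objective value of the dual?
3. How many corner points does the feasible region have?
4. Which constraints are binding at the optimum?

1. (0, 0), (6.667, 0), (6.6, 0.2), (0, 3.5)
2. -3.5 (by strong duality, equal to the primal optimum)
3. 4
4. C3, u ≥ 0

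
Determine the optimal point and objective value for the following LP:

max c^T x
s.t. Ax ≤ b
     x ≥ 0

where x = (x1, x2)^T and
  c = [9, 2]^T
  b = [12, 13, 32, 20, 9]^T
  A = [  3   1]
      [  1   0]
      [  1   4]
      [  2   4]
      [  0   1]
x1 = 4, x2 = 0, z = 36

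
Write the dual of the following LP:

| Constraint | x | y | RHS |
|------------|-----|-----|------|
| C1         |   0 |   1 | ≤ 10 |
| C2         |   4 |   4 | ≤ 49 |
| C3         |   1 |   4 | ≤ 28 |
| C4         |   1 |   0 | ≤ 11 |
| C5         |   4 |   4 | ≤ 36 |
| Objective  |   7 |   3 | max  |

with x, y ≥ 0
Minimize: z = 10y1 + 49y2 + 28y3 + 11y4 + 36y5

Subject to:
  C1: -4y2 - y3 - y4 - 4y5 ≤ -7
  C2: -y1 - 4y2 - 4y3 - 4y5 ≤ -3
  y1, y2, y3, y4, y5 ≥ 0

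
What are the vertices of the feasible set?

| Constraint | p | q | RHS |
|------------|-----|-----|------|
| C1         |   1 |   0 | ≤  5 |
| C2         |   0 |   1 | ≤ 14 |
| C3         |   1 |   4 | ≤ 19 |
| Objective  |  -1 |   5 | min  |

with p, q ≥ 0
Each vertex is the intersection of two constraint boundaries that also satisfies all remaining constraints:
  p = 0 and q = 0 → (0, 0)
  p = 5 and q = 0 → (5, 0)
  p = 5 and p + 4q = 19 → (5, 3.5)
  p + 4q = 19 and p = 0 → (0, 4.75)

Vertices: (0, 0), (5, 0), (5, 3.5), (0, 4.75)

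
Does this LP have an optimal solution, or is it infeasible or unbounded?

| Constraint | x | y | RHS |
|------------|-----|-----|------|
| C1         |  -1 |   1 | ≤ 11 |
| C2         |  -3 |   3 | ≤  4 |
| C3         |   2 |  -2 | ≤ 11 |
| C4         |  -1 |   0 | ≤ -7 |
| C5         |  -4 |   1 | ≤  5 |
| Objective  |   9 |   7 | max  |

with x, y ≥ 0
Feasible point: (7, 2) satisfies every constraint, so the LP is feasible.
Direction d = (1, 1): for each constraint row a, a·d ≤ 0 —
  (-1)(1) + (1)(1) = 0 ≤ 0
  (-3)(1) + (3)(1) = 0 ≤ 0
  (2)(1) + (-2)(1) = 0 ≤ 0
  (-1)(1) + (0)(1) = -1 ≤ 0
  (-4)(1) + (1)(1) = -3 ≤ 0
and d ≥ 0, so (7, 2) + t·d stays feasible for every t ≥ 0. Along this ray z = 9x + 7y changes by 16 per unit t, so z → +∞.

The LP is unbounded; z can be made arbitrarily large.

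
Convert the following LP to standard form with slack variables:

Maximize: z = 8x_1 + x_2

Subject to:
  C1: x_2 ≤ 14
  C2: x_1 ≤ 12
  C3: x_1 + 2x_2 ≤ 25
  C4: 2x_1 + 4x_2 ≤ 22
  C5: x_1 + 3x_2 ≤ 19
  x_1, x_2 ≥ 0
max z = 8x_1 + x_2

s.t.
  x_2 + s1 = 14
  x_1 + s2 = 12
  x_1 + 2x_2 + s3 = 25
  2x_1 + 4x_2 + s4 = 22
  x_1 + 3x_2 + s5 = 19
  x_1, x_2, s1, s2, s3, s4, s5 ≥ 0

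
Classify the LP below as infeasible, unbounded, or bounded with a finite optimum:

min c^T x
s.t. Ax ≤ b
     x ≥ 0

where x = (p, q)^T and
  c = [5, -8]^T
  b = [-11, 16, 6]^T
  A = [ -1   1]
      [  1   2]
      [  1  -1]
One constraint requires p - q ≤ 6, while the constraint -p + q ≤ -11 is equivalent to p - q ≥ 11. Together they would need 11 ≤ p - q ≤ 6, which is impossible since 11 > 6. No point satisfies all constraints.

Infeasible — the constraint set is empty.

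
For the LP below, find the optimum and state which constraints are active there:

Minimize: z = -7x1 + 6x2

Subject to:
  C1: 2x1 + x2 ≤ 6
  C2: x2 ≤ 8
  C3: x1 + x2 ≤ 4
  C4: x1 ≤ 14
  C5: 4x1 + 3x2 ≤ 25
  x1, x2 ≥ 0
Optimal: x1 = 3, x2 = 0
Slack at optimum:
  C1: slack = 0 (binding)
  C2: slack = 8
  C3: slack = 1
  C4: slack = 11
  C5: slack = 13
  x1 ≥ 0: x1 = 3
  x2 ≥ 0: x2 = 0 (binding)
Binding constraints: C1, x2 ≥ 0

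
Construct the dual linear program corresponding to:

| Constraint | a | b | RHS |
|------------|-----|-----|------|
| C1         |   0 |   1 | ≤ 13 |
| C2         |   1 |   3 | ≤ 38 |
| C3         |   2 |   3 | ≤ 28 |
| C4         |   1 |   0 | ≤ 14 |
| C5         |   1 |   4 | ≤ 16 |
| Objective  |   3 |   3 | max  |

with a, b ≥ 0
Minimize: z = 13y1 + 38y2 + 28y3 + 14y4 + 16y5

Subject to:
  C1: -y2 - 2y3 - y4 - y5 ≤ -3
  C2: -y1 - 3y2 - 3y3 - 4y5 ≤ -3
  y1, y2, y3, y4, y5 ≥ 0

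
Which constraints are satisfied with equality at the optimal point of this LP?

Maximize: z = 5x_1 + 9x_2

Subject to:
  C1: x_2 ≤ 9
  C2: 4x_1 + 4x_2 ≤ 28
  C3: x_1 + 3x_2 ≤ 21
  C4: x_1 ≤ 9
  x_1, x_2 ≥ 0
Optimal: x_1 = 0, x_2 = 7
Binding: C2, C3, x_1 ≥ 0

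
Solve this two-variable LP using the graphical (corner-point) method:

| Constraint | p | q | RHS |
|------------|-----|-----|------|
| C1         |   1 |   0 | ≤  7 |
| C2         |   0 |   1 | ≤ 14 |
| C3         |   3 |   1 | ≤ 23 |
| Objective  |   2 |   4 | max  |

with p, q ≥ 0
p = 3, q = 14, z = 62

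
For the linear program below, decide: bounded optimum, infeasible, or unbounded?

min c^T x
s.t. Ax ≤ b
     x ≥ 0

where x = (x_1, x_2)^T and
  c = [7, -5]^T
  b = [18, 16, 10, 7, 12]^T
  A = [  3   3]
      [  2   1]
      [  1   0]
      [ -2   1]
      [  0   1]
The point (0, 6) satisfies every constraint, so the LP is feasible; the constraints give x_1 ≤ 10 and x_2 ≤ 12, which with x_1, x_2 ≥ 0 keep the feasible region inside a bounded box. A feasible, bounded LP attains a finite optimum at a vertex.

Evaluating z = 7x_1 - 5x_2 at each vertex:
  (0, 0): z = 0
  (6, 0): z = 42
  (0, 6): z = -30

Feasible with finite optimum z* = -30 at (0, 6).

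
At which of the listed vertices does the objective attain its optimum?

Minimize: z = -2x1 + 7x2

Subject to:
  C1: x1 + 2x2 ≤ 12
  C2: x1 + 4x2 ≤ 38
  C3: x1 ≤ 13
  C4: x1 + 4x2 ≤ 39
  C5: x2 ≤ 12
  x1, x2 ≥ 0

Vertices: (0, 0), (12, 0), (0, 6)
(12, 0) with z = -24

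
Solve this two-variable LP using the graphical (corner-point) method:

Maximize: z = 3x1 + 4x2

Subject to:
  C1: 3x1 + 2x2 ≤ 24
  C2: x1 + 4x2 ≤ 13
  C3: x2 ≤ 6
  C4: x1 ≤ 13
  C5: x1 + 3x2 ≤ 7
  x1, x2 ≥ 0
Each vertex is the intersection of two constraint boundaries that also satisfies all remaining constraints:
  x1 = 0 and x2 = 0 → (0, 0)
  x1 + 3x2 = 7 and x2 = 0 → (7, 0)
  x1 + 3x2 = 7 and x1 = 0 → (0, 2.333)

Evaluating z = 3x1 + 4x2 at each vertex:
  (0, 0): z = 0
  (7, 0): z = 21
  (0, 2.333): z = 9.333

The maximum is at (7, 0) with z = 21.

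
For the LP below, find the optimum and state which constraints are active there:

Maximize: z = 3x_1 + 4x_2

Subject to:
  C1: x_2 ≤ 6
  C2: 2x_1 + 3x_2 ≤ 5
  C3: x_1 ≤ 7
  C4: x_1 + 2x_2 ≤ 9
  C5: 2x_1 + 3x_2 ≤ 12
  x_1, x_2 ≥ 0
Optimal: x_1 = 2.5, x_2 = 0
Slack at optimum:
  C1: slack = 6
  C2: slack = 0 (binding)
  C3: slack = 4.5
  C4: slack = 6.5
  C5: slack = 7
  x_1 ≥ 0: x_1 = 2.5
  x_2 ≥ 0: x_2 = 0 (binding)
Binding constraints: C2, x_2 ≥ 0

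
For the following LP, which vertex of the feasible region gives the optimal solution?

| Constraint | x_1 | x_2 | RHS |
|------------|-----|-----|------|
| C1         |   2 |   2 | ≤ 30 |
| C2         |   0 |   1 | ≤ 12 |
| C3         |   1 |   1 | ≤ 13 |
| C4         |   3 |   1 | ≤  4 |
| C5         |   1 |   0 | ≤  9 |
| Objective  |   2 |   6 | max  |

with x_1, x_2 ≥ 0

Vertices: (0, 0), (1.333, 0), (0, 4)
Evaluating z = 2x_1 + 6x_2 at each vertex:
  (0, 0): z = 0
  (1.333, 0): z = 2.667
  (0, 4): z = 24

The largest value is z = 24, attained at (0, 4).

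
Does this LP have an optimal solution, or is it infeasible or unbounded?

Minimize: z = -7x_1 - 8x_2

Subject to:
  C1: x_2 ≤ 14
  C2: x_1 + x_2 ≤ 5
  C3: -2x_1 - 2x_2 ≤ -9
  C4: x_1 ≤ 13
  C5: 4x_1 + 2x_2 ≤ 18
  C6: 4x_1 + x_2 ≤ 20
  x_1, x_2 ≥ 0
The point (0, 5) satisfies every constraint, so the LP is feasible; the constraints give x_1 ≤ 13 and x_2 ≤ 14, which with x_1, x_2 ≥ 0 keep the feasible region inside a bounded box. A feasible, bounded LP attains a finite optimum at a vertex.

Evaluating z = -7x_1 - 8x_2 at each vertex:
  (4.5, 0): z = -31.5
  (4, 1): z = -36
  (0, 5): z = -40
  (0, 4.5): z = -36

Feasible with finite optimum z* = -40 at (0, 5).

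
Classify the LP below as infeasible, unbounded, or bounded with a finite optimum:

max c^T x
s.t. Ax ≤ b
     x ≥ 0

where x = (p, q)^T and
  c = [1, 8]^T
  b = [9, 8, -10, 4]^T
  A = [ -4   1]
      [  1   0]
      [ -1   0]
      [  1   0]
One constraint requires p ≤ 8, while the constraint -p ≤ -10 is equivalent to p ≥ 10. Together they would need 10 ≤ p ≤ 8, which is impossible since 10 > 8. No point satisfies all constraints.

Infeasible — the constraint set is empty.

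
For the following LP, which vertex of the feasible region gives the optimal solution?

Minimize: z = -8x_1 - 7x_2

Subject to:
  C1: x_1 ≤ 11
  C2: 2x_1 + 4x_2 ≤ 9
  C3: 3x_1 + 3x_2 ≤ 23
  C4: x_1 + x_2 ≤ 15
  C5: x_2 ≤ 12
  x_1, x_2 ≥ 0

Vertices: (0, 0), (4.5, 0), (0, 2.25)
(4.5, 0) with z = -36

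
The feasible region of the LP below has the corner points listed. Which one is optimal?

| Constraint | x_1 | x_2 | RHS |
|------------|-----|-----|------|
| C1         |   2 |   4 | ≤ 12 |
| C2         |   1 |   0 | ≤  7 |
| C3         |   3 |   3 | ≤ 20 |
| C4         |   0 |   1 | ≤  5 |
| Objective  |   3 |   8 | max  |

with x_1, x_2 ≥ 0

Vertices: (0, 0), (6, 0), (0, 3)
Evaluating z = 3x_1 + 8x_2 at each vertex:
  (0, 0): z = 0
  (6, 0): z = 18
  (0, 3): z = 24

The largest value is z = 24, attained at (0, 3).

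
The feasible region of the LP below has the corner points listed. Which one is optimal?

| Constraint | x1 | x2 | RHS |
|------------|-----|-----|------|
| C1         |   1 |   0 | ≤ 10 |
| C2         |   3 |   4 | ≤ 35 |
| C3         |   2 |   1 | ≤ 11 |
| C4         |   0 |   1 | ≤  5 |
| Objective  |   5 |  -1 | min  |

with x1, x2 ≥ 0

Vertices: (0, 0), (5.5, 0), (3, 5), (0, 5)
Evaluating z = 5x1 - x2 at each vertex:
  (0, 0): z = 0
  (5.5, 0): z = 27.5
  (3, 5): z = 10
  (0, 5): z = -5

The smallest value is z = -5, attained at (0, 5).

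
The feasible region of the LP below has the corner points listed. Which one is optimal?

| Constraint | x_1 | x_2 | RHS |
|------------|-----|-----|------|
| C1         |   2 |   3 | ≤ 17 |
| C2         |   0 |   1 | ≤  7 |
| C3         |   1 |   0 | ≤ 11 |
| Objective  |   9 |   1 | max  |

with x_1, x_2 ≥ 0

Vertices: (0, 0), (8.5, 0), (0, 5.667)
(8.5, 0) with z = 76.5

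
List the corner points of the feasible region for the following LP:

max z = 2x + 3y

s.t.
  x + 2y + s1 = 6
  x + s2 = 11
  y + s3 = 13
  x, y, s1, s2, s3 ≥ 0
Each vertex is the intersection of two constraint boundaries that also satisfies all remaining constraints:
  x = 0 and y = 0 → (0, 0)
  x + 2y = 6 and y = 0 → (6, 0)
  x + 2y = 6 and x = 0 → (0, 3)

Vertices: (0, 0), (6, 0), (0, 3)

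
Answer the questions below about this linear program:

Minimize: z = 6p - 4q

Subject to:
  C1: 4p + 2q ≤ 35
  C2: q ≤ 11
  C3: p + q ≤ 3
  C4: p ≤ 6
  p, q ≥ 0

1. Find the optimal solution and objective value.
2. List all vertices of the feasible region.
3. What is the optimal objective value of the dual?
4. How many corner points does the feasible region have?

1. p = 0, q = 3, z = -12
2. (0, 0), (3, 0), (0, 3)
3. -12 (by strong duality, equal to the primal optimum)
4. 3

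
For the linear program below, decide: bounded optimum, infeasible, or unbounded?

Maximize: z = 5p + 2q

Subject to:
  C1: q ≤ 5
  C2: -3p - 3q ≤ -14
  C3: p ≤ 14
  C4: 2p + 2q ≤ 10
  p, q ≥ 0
The point (5, 0) satisfies every constraint, so the LP is feasible; the constraints give p ≤ 14 and q ≤ 5, which with p, q ≥ 0 keep the feasible region inside a bounded box. A feasible, bounded LP attains a finite optimum at a vertex.

Evaluating z = 5p + 2q at each vertex:
  (4.667, 0): z = 23.33
  (5, 0): z = 25
  (0, 5): z = 10
  (0, 4.667): z = 9.333

Feasible with finite optimum z* = 25 at (5, 0).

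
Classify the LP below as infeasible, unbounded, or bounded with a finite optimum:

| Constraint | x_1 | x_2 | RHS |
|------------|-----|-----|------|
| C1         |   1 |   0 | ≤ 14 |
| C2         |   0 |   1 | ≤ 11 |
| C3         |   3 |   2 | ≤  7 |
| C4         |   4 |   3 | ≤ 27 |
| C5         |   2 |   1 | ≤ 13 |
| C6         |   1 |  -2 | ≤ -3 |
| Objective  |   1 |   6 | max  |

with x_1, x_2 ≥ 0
The point (0, 3.5) satisfies every constraint, so the LP is feasible; the constraints give x_1 ≤ 14 and x_2 ≤ 11, which with x_1, x_2 ≥ 0 keep the feasible region inside a bounded box. A feasible, bounded LP attains a finite optimum at a vertex.

Bounded optimum: z* = 21 at (0, 3.5).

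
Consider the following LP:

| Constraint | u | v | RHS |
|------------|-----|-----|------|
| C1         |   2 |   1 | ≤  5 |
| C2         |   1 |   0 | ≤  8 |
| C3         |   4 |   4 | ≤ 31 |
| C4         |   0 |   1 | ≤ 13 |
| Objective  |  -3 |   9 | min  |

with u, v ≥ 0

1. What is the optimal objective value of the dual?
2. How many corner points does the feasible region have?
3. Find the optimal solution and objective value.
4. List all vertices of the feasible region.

1. -7.5 (by strong duality, equal to the primal optimum)
2. 3
3. u = 2.5, v = 0, z = -7.5
4. (0, 0), (2.5, 0), (0, 5)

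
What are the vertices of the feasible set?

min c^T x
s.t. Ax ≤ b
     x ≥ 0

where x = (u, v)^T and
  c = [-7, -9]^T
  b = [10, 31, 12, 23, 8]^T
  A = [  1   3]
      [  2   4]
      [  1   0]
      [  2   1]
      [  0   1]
Each vertex is the intersection of two constraint boundaries that also satisfies all remaining constraints:
  u = 0 and v = 0 → (0, 0)
  u + 3v = 10 and v = 0 → (10, 0)
  u + 3v = 10 and u = 0 → (0, 3.333)

Vertices: (0, 0), (10, 0), (0, 3.333)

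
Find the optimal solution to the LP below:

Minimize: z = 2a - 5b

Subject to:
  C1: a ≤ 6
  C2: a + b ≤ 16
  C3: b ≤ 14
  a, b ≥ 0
a = 0, b = 14, z = -70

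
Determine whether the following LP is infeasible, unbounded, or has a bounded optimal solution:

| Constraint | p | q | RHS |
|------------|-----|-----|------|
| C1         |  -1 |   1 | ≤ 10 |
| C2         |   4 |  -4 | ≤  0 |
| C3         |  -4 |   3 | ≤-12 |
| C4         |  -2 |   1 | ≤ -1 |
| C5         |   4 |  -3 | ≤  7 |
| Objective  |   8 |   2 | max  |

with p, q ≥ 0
C5 requires 4p - 3q ≤ 7, while C3 (-4p + 3q ≤ -12) is equivalent to 4p - 3q ≥ 12. Together they would need 12 ≤ 4p - 3q ≤ 7, which is impossible since 12 > 7. No point satisfies all constraints.

Infeasible: no point satisfies all constraints simultaneously.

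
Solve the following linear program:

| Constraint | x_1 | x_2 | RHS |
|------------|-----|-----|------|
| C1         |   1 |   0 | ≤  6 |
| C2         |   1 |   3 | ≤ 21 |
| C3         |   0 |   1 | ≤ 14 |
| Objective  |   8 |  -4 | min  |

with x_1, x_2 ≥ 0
Each vertex is the intersection of two constraint boundaries that also satisfies all remaining constraints:
  x_1 = 0 and x_2 = 0 → (0, 0)
  x_1 = 6 and x_2 = 0 → (6, 0)
  x_1 = 6 and x_1 + 3x_2 = 21 → (6, 5)
  x_1 + 3x_2 = 21 and x_1 = 0 → (0, 7)

Evaluating z = 8x_1 - 4x_2 at each vertex:
  (0, 0): z = 0
  (6, 0): z = 48
  (6, 5): z = 28
  (0, 7): z = -28

The minimum is at (0, 7) with z = -28.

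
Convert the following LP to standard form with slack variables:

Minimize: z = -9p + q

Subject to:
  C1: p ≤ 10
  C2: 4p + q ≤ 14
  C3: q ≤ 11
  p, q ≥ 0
min z = -9p + q

s.t.
  p + s1 = 10
  4p + q + s2 = 14
  q + s3 = 11
  p, q, s1, s2, s3 ≥ 0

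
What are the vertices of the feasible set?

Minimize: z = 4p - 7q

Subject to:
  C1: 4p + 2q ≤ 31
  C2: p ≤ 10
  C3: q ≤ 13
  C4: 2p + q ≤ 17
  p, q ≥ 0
Each vertex is the intersection of two constraint boundaries that also satisfies all remaining constraints:
  p = 0 and q = 0 → (0, 0)
  4p + 2q = 31 and q = 0 → (7.75, 0)
  4p + 2q = 31 and q = 13 → (1.25, 13)
  q = 13 and p = 0 → (0, 13)

Vertices: (0, 0), (7.75, 0), (1.25, 13), (0, 13)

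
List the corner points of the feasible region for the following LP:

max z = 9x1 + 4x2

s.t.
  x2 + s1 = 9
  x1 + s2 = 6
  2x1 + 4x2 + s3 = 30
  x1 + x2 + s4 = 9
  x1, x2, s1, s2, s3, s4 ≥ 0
Each vertex is the intersection of two constraint boundaries that also satisfies all remaining constraints:
  x1 = 0 and x2 = 0 → (0, 0)
  x1 = 6 and x2 = 0 → (6, 0)
  x1 = 6 and x1 + x2 = 9 → (6, 3)
  2x1 + 4x2 = 30 and x1 + x2 = 9 → (3, 6)
  2x1 + 4x2 = 30 and x1 = 0 → (0, 7.5)

Vertices: (0, 0), (6, 0), (6, 3), (3, 6), (0, 7.5)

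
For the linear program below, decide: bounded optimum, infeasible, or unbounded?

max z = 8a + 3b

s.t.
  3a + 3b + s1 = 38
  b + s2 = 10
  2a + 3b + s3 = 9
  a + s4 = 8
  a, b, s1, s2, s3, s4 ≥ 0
The point (4.5, 0) satisfies every constraint, so the LP is feasible; the constraints give a ≤ 8 and b ≤ 10, which with a, b ≥ 0 keep the feasible region inside a bounded box. A feasible, bounded LP attains a finite optimum at a vertex.

Evaluating z = 8a + 3b at each vertex:
  (0, 0): z = 0
  (4.5, 0): z = 36
  (0, 3): z = 9

Feasible with finite optimum z* = 36 at (4.5, 0).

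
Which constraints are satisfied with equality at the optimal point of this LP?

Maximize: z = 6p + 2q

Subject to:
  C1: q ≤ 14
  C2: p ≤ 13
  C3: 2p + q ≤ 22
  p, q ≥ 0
Optimal: p = 11, q = 0
Binding: C3, q ≥ 0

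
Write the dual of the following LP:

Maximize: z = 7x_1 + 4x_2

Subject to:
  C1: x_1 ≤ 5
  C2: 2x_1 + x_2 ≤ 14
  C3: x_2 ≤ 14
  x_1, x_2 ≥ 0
Minimize: z = 5y1 + 14y2 + 14y3

Subject to:
  C1: -y1 - 2y2 ≤ -7
  C2: -y2 - y3 ≤ -4
  y1, y2, y3 ≥ 0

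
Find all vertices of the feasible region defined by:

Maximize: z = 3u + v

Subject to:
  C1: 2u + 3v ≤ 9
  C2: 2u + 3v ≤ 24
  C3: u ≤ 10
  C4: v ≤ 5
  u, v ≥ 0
Each vertex is the intersection of two constraint boundaries that also satisfies all remaining constraints:
  u = 0 and v = 0 → (0, 0)
  2u + 3v = 9 and v = 0 → (4.5, 0)
  2u + 3v = 9 and u = 0 → (0, 3)

Vertices: (0, 0), (4.5, 0), (0, 3)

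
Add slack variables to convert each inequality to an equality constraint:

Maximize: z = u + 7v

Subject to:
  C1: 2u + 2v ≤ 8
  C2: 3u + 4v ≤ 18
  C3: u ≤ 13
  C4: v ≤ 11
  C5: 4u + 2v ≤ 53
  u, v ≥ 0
max z = u + 7v

s.t.
  2u + 2v + s1 = 8
  3u + 4v + s2 = 18
  u + s3 = 13
  v + s4 = 11
  4u + 2v + s5 = 53
  u, v, s1, s2, s3, s4, s5 ≥ 0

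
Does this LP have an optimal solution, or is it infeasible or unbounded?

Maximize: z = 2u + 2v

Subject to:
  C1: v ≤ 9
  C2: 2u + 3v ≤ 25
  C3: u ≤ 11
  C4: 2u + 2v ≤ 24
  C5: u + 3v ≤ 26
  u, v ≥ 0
The point (11, 1) satisfies every constraint, so the LP is feasible; the constraints give u ≤ 11 and v ≤ 9, which with u, v ≥ 0 keep the feasible region inside a bounded box. A feasible, bounded LP attains a finite optimum at a vertex.

Bounded optimum: z* = 24 at (11, 1).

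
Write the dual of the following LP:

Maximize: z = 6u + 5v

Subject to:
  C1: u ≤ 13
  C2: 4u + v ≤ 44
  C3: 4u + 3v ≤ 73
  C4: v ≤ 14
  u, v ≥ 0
Minimize: z = 13y1 + 44y2 + 73y3 + 14y4

Subject to:
  C1: -y1 - 4y2 - 4y3 ≤ -6
  C2: -y2 - 3y3 - y4 ≤ -5
  y1, y2, y3, y4 ≥ 0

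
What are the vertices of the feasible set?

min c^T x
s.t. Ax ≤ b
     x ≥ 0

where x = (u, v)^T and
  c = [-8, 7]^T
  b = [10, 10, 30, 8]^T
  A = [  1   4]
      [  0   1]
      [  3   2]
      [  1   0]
Each vertex is the intersection of two constraint boundaries that also satisfies all remaining constraints:
  u = 0 and v = 0 → (0, 0)
  u = 8 and v = 0 → (8, 0)
  u + 4v = 10 and u = 8 → (8, 0.5)
  u + 4v = 10 and u = 0 → (0, 2.5)

Vertices: (0, 0), (8, 0), (8, 0.5), (0, 2.5)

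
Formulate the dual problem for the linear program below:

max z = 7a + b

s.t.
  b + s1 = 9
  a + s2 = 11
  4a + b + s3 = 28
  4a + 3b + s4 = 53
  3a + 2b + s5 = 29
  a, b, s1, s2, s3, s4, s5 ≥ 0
Minimize: z = 9y1 + 11y2 + 28y3 + 53y4 + 29y5

Subject to:
  C1: -y2 - 4y3 - 4y4 - 3y5 ≤ -7
  C2: -y1 - y3 - 3y4 - 2y5 ≤ -1
  y1, y2, y3, y4, y5 ≥ 0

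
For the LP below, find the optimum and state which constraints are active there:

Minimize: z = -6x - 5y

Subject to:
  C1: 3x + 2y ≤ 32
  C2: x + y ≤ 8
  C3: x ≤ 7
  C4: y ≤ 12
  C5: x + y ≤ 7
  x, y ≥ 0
Optimal: x = 7, y = 0
Binding: C3, C5, y ≥ 0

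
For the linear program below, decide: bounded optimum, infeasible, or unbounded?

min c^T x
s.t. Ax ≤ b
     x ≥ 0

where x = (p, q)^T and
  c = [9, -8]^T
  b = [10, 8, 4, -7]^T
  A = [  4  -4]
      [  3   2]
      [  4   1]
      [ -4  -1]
One constraint requires 4p + q ≤ 4, while the constraint -4p - q ≤ -7 is equivalent to 4p + q ≥ 7. Together they would need 7 ≤ 4p + q ≤ 4, which is impossible since 7 > 4. No point satisfies all constraints.

Infeasible — the constraint set is empty.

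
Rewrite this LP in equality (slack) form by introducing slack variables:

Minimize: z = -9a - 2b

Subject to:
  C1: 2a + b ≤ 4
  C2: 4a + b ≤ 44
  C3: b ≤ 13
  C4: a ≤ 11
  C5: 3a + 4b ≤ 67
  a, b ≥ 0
min z = -9a - 2b

s.t.
  2a + b + s1 = 4
  4a + b + s2 = 44
  b + s3 = 13
  a + s4 = 11
  3a + 4b + s5 = 67
  a, b, s1, s2, s3, s4, s5 ≥ 0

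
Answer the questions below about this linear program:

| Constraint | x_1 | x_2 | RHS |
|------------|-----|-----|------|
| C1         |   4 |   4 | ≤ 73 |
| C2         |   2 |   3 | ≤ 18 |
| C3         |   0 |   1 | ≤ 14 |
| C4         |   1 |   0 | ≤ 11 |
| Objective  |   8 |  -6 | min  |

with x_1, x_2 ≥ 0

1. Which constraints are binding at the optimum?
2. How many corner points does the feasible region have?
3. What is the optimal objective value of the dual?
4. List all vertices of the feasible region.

1. C2, x_1 ≥ 0
2. 3
3. -36 (by strong duality, equal to the primal optimum)
4. (0, 0), (9, 0), (0, 6)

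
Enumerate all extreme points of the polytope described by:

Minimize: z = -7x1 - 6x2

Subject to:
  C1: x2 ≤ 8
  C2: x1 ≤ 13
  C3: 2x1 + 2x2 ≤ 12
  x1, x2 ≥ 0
Each vertex is the intersection of two constraint boundaries that also satisfies all remaining constraints:
  x1 = 0 and x2 = 0 → (0, 0)
  2x1 + 2x2 = 12 and x2 = 0 → (6, 0)
  2x1 + 2x2 = 12 and x1 = 0 → (0, 6)

Vertices: (0, 0), (6, 0), (0, 6)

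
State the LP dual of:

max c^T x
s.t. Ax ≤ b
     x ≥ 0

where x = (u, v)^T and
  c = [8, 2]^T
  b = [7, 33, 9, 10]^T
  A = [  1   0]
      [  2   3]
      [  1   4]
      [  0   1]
Minimize: z = 7y1 + 33y2 + 9y3 + 10y4

Subject to:
  C1: -y1 - 2y2 - y3 ≤ -8
  C2: -3y2 - 4y3 - y4 ≤ -2
  y1, y2, y3, y4 ≥ 0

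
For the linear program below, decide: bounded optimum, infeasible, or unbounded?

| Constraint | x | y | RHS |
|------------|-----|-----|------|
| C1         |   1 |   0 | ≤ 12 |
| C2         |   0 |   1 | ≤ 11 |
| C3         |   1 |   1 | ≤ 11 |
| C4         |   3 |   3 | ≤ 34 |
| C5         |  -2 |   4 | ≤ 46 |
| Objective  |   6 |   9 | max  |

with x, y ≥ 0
The point (0, 11) satisfies every constraint, so the LP is feasible; the constraints give x ≤ 12 and y ≤ 11, which with x, y ≥ 0 keep the feasible region inside a bounded box. A feasible, bounded LP attains a finite optimum at a vertex.

Evaluating z = 6x + 9y at each vertex:
  (0, 0): z = 0
  (11, 0): z = 66
  (0, 11): z = 99

The LP has an optimal solution: (0, 11) with z = 99.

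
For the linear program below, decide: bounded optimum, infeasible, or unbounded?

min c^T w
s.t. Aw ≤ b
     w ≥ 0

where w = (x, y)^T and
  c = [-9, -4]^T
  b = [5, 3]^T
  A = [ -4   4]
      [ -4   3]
Feasible point: (0, 0) satisfies every constraint, so the LP is feasible.
Direction d = (1, 0): for each constraint row a, a·d ≤ 0 —
  (-4)(1) + (4)(0) = -4 ≤ 0
  (-4)(1) + (3)(0) = -4 ≤ 0
and d ≥ 0, so (0, 0) + t·d stays feasible for every t ≥ 0. Along this ray z = -9x - 4y changes by -9 per unit t, so z → −∞.

Unbounded — the objective can decrease without bound over the feasible region.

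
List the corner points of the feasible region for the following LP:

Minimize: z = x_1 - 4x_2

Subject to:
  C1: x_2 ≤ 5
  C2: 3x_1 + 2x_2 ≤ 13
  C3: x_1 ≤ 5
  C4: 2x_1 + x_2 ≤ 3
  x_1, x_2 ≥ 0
Each vertex is the intersection of two constraint boundaries that also satisfies all remaining constraints:
  x_1 = 0 and x_2 = 0 → (0, 0)
  2x_1 + x_2 = 3 and x_2 = 0 → (1.5, 0)
  2x_1 + x_2 = 3 and x_1 = 0 → (0, 3)

Vertices: (0, 0), (1.5, 0), (0, 3)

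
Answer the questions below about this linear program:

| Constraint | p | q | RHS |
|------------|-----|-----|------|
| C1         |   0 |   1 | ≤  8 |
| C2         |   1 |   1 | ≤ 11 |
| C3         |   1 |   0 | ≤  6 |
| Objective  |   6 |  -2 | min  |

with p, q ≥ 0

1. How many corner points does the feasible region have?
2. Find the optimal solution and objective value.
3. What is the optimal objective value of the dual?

1. 5
2. p = 0, q = 8, z = -16
3. -16 (by strong duality, equal to the primal optimum)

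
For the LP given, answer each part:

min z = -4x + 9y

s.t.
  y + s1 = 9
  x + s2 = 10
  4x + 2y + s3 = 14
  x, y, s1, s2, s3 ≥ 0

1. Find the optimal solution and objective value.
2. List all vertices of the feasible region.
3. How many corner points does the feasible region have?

1. x = 3.5, y = 0, z = -14
2. (0, 0), (3.5, 0), (0, 7)
3. 3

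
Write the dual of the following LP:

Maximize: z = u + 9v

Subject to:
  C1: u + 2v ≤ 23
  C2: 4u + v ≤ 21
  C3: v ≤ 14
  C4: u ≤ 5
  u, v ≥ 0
Minimize: z = 23y1 + 21y2 + 14y3 + 5y4

Subject to:
  C1: -y1 - 4y2 - y4 ≤ -1
  C2: -2y1 - y2 - y3 ≤ -9
  y1, y2, y3, y4 ≥ 0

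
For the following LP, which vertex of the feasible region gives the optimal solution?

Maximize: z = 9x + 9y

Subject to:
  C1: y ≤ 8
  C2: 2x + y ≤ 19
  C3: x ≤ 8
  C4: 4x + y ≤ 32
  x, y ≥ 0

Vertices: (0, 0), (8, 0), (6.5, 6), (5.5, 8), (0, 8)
(5.5, 8) with z = 121.5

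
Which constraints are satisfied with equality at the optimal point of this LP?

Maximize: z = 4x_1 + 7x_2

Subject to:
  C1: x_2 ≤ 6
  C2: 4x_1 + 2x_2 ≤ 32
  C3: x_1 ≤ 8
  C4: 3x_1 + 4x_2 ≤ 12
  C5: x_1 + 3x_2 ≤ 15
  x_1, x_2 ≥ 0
Optimal: x_1 = 0, x_2 = 3
Binding: C4, x_1 ≥ 0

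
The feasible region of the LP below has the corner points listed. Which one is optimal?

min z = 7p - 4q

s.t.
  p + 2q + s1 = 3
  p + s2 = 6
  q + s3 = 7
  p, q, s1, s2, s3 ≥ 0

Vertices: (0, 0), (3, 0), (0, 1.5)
(0, 1.5) with z = -6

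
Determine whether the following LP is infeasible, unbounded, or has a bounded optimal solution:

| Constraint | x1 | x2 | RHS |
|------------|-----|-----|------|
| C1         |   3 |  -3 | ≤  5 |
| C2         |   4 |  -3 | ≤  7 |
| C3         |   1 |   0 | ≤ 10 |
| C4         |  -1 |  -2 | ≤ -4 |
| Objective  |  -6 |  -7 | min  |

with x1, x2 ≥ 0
Feasible point: (0, 2) satisfies every constraint, so the LP is feasible.
Direction d = (0, 1): for each constraint row a, a·d ≤ 0 —
  (3)(0) + (-3)(1) = -3 ≤ 0
  (4)(0) + (-3)(1) = -3 ≤ 0
  (1)(0) + (0)(1) = 0 ≤ 0
  (-1)(0) + (-2)(1) = -2 ≤ 0
and d ≥ 0, so (0, 2) + t·d stays feasible for every t ≥ 0. Along this ray z = -6x1 - 7x2 changes by -7 per unit t, so z → −∞.

Unbounded — the objective can decrease without bound over the feasible region.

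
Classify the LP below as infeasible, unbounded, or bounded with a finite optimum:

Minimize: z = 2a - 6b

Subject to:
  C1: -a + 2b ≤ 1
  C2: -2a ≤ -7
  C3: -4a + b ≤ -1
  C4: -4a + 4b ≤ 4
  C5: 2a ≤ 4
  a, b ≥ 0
C5 requires 2a ≤ 4, while C2 (-2a ≤ -7) is equivalent to 2a ≥ 7. Together they would need 7 ≤ 2a ≤ 4, which is impossible since 7 > 4. No point satisfies all constraints.

Infeasible: no point satisfies all constraints simultaneously.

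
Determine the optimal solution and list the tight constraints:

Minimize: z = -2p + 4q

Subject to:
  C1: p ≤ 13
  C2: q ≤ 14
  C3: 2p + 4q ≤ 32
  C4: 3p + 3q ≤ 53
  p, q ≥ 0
Optimal: p = 13, q = 0
Binding: C1, q ≥ 0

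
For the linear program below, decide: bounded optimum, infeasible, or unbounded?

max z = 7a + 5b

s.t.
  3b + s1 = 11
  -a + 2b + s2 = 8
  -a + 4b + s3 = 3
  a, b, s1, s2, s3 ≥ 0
Feasible point: (0, 0) satisfies every constraint, so the LP is feasible.
Direction d = (1, 0): for each constraint row a, a·d ≤ 0 —
  (0)(1) + (3)(0) = 0 ≤ 0
  (-1)(1) + (2)(0) = -1 ≤ 0
  (-1)(1) + (4)(0) = -1 ≤ 0
and d ≥ 0, so (0, 0) + t·d stays feasible for every t ≥ 0. Along this ray z = 7a + 5b changes by 7 per unit t, so z → +∞.

Unbounded — the objective can increase without bound over the feasible region.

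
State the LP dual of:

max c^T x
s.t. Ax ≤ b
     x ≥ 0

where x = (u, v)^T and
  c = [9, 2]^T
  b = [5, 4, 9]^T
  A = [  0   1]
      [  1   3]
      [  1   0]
Minimize: z = 5y1 + 4y2 + 9y3

Subject to:
  C1: -y2 - y3 ≤ -9
  C2: -y1 - 3y2 ≤ -2
  y1, y2, y3 ≥ 0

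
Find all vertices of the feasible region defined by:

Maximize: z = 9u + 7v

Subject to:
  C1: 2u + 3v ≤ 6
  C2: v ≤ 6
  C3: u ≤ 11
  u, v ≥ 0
Each vertex is the intersection of two constraint boundaries that also satisfies all remaining constraints:
  u = 0 and v = 0 → (0, 0)
  2u + 3v = 6 and v = 0 → (3, 0)
  2u + 3v = 6 and u = 0 → (0, 2)

Vertices: (0, 0), (3, 0), (0, 2)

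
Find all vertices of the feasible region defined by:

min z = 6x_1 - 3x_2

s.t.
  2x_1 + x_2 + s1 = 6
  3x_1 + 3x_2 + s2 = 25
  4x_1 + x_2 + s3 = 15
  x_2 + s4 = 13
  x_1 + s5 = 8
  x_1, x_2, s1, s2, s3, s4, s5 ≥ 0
Each vertex is the intersection of two constraint boundaries that also satisfies all remaining constraints:
  x_1 = 0 and x_2 = 0 → (0, 0)
  2x_1 + x_2 = 6 and x_2 = 0 → (3, 0)
  2x_1 + x_2 = 6 and x_1 = 0 → (0, 6)

Vertices: (0, 0), (3, 0), (0, 6)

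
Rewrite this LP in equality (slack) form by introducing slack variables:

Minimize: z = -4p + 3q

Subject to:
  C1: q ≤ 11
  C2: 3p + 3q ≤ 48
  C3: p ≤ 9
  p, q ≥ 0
min z = -4p + 3q

s.t.
  q + s1 = 11
  3p + 3q + s2 = 48
  p + s3 = 9
  p, q, s1, s2, s3 ≥ 0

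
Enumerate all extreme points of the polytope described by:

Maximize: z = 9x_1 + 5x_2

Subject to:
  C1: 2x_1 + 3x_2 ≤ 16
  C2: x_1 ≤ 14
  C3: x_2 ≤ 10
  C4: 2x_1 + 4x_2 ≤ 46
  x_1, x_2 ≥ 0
Each vertex is the intersection of two constraint boundaries that also satisfies all remaining constraints:
  x_1 = 0 and x_2 = 0 → (0, 0)
  2x_1 + 3x_2 = 16 and x_2 = 0 → (8, 0)
  2x_1 + 3x_2 = 16 and x_1 = 0 → (0, 5.333)

Vertices: (0, 0), (8, 0), (0, 5.333)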